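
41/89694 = 41/89694= 0.00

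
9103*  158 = 1438274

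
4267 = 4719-452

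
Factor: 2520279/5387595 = 840093/1795865 = 3^1*5^( - 1)*193^( - 1)*1861^( - 1)*280031^1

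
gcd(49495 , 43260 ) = 5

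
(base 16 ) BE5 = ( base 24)56L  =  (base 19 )885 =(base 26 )4d3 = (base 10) 3045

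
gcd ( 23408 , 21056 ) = 112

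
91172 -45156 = 46016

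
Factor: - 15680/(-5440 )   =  49/17 = 7^2*17^ (-1) 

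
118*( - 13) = -1534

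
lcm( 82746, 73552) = 661968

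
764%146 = 34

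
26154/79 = 26154/79 = 331.06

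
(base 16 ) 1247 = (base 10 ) 4679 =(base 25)7C4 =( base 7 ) 16433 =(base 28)5R3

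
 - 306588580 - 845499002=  - 1152087582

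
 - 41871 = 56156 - 98027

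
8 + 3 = 11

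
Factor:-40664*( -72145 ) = 2^3*5^1 *13^1*17^1*23^1*47^1*307^1 = 2933704280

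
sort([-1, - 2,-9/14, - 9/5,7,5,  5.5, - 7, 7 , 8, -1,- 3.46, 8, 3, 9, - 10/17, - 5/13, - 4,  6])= [ - 7,-4,-3.46, - 2, - 9/5, - 1 , - 1, - 9/14, - 10/17, - 5/13, 3 , 5, 5.5, 6, 7, 7,8,8,9]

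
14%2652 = 14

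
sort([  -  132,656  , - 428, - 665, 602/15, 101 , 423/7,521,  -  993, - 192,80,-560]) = [ - 993 ,-665, - 560, - 428 , - 192,-132 , 602/15, 423/7, 80,  101, 521,656]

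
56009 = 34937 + 21072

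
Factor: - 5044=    - 2^2*13^1*97^1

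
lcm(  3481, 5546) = 327214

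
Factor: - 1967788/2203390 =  -2^1 * 5^( - 1 )*7^( - 1) * 23^1*73^1*293^1*31477^( - 1 ) = - 983894/1101695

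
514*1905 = 979170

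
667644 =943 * 708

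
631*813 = 513003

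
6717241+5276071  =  11993312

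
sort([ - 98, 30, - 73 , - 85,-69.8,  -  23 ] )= [ - 98 , - 85, -73,- 69.8, - 23 , 30 ]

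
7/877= 7/877 =0.01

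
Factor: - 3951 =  - 3^2*439^1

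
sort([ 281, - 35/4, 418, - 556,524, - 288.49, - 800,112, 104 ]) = [ - 800 , - 556, - 288.49,  -  35/4, 104,112,281, 418, 524 ] 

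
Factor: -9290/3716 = - 5/2=- 2^( - 1 ) * 5^1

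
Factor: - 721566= - 2^1*3^2*40087^1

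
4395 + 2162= 6557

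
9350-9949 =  - 599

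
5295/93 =56+29/31 = 56.94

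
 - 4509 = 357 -4866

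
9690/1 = 9690= 9690.00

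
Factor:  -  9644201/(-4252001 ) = 7^1*13^( - 1 )*281^1*379^ ( - 1)*863^(-1)*4903^1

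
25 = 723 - 698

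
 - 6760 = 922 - 7682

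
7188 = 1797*4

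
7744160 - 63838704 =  - 56094544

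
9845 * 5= 49225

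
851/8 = 106 + 3/8 =106.38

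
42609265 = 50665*841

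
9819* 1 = 9819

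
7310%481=95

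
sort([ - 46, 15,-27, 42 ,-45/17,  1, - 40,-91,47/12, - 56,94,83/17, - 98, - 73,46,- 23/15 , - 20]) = [ - 98, - 91,-73 , -56, - 46, - 40 , - 27,-20,-45/17, - 23/15,  1, 47/12, 83/17,15,42,46, 94 ] 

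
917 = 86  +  831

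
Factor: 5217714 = 2^1*3^2 * 89^1*3257^1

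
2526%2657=2526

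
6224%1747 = 983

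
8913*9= 80217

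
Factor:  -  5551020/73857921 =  - 2^2 * 3^1*5^1*19^(  -  1) * 167^( - 1 )*7759^( - 1 )*30839^1 = - 1850340/24619307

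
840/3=280 =280.00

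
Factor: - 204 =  - 2^2*3^1*17^1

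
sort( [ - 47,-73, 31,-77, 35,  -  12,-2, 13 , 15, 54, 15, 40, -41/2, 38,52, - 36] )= [-77,-73,  -  47,-36,-41/2,-12,-2, 13,15,15,  31 , 35, 38, 40,52, 54]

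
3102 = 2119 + 983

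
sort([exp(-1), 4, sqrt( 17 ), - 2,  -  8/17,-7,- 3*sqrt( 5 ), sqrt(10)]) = [ - 7,-3*sqrt( 5 ), - 2,-8/17,exp( - 1),sqrt( 10 ) , 4,sqrt (17)] 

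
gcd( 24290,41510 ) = 70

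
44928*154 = 6918912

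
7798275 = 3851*2025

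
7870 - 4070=3800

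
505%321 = 184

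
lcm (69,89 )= 6141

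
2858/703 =2858/703 = 4.07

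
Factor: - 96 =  - 2^5*3^1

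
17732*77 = 1365364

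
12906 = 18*717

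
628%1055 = 628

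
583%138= 31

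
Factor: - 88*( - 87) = 2^3*3^1*11^1*29^1  =  7656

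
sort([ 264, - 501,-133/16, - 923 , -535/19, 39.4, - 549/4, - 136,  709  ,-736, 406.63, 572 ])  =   [  -  923,- 736, - 501, - 549/4, - 136,-535/19,  -  133/16, 39.4, 264,406.63,  572,  709] 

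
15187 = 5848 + 9339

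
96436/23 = 96436/23 = 4192.87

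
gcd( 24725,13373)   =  43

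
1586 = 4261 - 2675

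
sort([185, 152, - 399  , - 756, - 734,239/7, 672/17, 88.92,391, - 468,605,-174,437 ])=[ - 756, - 734, - 468,  -  399, - 174,  239/7,672/17,88.92,152, 185, 391,437,605] 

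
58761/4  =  58761/4 = 14690.25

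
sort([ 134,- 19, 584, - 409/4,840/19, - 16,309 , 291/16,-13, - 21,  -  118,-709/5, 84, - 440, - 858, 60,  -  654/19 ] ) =[ - 858, - 440,  -  709/5 , - 118,-409/4, - 654/19,-21,-19,-16,-13,291/16, 840/19, 60,84,  134,  309, 584 ] 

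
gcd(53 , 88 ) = 1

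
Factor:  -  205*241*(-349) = 5^1*41^1*241^1 * 349^1 = 17242345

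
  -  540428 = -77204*7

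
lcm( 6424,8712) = 635976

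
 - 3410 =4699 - 8109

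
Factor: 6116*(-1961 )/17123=  -  11993476/17123 =- 2^2*11^1*37^1*53^1 * 139^1 * 17123^( -1)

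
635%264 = 107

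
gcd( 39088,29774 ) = 2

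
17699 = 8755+8944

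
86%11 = 9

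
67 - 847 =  - 780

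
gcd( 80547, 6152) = 1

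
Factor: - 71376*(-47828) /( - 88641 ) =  - 2^6  *  3^( - 2)*7^( - 2 )*11^1*67^( - 1)*1087^1*1487^1 = - 1137923776/29547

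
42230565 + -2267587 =39962978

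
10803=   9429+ 1374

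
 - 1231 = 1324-2555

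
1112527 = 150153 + 962374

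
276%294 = 276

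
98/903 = 14/129=0.11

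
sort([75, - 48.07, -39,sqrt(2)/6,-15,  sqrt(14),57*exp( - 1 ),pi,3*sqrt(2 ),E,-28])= [ - 48.07,-39, -28, - 15,sqrt( 2 ) /6,E,pi, sqrt(14 ),3*sqrt(2),  57*exp( - 1 ), 75]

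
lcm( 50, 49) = 2450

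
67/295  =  67/295 = 0.23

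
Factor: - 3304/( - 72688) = 1/22 = 2^(- 1) * 11^(  -  1)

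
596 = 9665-9069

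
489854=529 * 926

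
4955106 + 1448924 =6404030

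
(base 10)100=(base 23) 48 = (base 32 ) 34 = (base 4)1210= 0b1100100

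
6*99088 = 594528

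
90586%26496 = 11098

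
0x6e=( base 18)62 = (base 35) 35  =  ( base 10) 110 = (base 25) 4a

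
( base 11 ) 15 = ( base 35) g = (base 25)g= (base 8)20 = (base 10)16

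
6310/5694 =1 + 308/2847 = 1.11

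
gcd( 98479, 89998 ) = 1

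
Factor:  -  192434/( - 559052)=2^ ( - 1 )*11^1* 13^( - 2)*827^ (-1)*8747^1 = 96217/279526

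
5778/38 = 152 + 1/19  =  152.05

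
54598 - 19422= 35176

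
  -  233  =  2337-2570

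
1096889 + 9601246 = 10698135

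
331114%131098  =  68918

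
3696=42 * 88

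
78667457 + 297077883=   375745340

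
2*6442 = 12884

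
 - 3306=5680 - 8986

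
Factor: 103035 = 3^1*5^1*6869^1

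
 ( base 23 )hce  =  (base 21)1011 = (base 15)2b3d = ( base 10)9283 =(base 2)10010001000011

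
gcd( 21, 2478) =21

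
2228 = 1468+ 760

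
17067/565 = 17067/565 =30.21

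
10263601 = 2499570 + 7764031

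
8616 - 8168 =448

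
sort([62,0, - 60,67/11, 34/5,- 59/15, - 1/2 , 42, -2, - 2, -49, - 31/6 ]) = [-60, - 49, - 31/6, - 59/15, - 2, - 2 , - 1/2, 0,67/11, 34/5,42,62] 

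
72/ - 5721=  - 24/1907 =- 0.01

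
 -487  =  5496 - 5983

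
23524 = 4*5881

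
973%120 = 13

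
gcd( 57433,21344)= 1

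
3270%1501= 268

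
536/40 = 13 + 2/5 = 13.40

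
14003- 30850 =-16847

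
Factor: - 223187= -83^1*  2689^1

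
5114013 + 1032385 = 6146398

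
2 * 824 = 1648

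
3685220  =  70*52646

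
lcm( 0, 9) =0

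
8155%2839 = 2477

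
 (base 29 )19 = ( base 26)1C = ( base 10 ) 38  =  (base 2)100110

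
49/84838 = 49/84838  =  0.00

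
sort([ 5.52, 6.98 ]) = [5.52,6.98]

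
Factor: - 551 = -19^1*29^1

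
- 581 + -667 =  -1248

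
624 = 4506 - 3882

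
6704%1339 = 9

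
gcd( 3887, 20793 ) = 1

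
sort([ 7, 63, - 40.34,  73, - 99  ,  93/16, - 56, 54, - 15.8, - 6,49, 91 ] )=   [ - 99, - 56, - 40.34 ,  -  15.8, - 6, 93/16, 7,49, 54,63, 73,91]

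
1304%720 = 584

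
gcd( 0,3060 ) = 3060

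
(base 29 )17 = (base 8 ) 44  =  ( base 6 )100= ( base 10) 36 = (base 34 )12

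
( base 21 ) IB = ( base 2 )110000101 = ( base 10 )389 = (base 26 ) ep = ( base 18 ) 13B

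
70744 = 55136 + 15608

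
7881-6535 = 1346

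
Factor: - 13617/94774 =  - 2^(  -  1 )*3^2*17^1*89^1*47387^( - 1 )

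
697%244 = 209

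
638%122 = 28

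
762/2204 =381/1102 = 0.35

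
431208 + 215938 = 647146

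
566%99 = 71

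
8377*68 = 569636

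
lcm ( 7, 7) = 7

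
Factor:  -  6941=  - 11^1*631^1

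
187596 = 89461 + 98135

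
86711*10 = 867110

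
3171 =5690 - 2519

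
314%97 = 23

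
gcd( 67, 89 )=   1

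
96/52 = 1 + 11/13 = 1.85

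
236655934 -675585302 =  - 438929368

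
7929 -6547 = 1382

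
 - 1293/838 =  - 2 + 383/838  =  - 1.54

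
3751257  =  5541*677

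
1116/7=1116/7 = 159.43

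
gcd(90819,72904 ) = 1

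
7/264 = 7/264= 0.03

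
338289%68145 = 65709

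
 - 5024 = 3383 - 8407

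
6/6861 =2/2287 = 0.00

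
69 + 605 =674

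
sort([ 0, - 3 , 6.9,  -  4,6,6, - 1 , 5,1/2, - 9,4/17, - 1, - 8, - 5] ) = [ - 9, - 8 , - 5, - 4,-3, - 1, - 1, 0, 4/17, 1/2, 5,6, 6, 6.9 ]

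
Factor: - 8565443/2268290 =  - 2^(-1 )*5^(  -  1)*59^1*109^( - 1)*2081^(-1) * 145177^1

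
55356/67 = 826+14/67= 826.21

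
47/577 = 47/577 =0.08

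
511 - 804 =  - 293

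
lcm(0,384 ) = 0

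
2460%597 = 72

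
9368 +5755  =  15123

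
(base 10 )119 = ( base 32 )3n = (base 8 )167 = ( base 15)7e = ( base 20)5j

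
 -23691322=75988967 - 99680289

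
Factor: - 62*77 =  - 4774 = - 2^1*7^1*11^1* 31^1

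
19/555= 19/555 = 0.03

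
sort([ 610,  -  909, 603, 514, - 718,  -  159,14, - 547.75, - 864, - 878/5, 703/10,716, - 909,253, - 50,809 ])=[  -  909,-909,  -  864,  -  718, - 547.75, - 878/5,-159,  -  50,14,703/10,  253,514,603, 610 , 716,  809 ]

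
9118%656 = 590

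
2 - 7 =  - 5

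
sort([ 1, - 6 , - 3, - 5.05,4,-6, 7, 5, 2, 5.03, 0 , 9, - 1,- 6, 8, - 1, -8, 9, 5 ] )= [ - 8, - 6,- 6, - 6 , - 5.05, - 3, - 1, - 1, 0, 1, 2, 4, 5, 5, 5.03,7,8 , 9,9]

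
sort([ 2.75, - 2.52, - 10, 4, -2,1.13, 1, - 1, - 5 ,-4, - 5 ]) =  [ - 10, -5,  -  5, - 4,-2.52, - 2, - 1,  1, 1.13,  2.75,4] 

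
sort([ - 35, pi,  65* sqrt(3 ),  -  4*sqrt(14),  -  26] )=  [ - 35,- 26, - 4*sqrt ( 14 ), pi,65*sqrt( 3)] 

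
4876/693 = 4876/693 = 7.04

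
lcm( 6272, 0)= 0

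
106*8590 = 910540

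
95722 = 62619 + 33103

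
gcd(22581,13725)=9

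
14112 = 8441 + 5671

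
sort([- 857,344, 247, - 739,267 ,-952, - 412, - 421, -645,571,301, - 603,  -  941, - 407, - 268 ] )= [ - 952,-941,  -  857, - 739, -645, - 603, - 421, -412,-407 , - 268,247,267,301,344, 571] 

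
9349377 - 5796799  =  3552578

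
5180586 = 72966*71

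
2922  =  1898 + 1024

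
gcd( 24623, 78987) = 1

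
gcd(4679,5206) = 1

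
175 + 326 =501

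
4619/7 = 659+6/7=659.86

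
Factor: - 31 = -31^1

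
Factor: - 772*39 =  - 30108  =  - 2^2*3^1*13^1*193^1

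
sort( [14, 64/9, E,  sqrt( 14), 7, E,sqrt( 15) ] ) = [E,E, sqrt( 14 ), sqrt( 15 ),7,64/9,14 ] 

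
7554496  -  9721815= - 2167319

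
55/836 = 5/76 = 0.07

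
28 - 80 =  - 52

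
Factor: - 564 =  - 2^2*3^1*47^1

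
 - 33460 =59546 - 93006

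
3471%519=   357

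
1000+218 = 1218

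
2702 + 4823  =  7525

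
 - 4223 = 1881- 6104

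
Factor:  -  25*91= - 2275  =  - 5^2*7^1*13^1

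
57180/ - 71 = -57180/71 = -805.35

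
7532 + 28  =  7560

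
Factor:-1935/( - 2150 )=2^ ( - 1)*3^2*5^( - 1)   =  9/10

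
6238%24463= 6238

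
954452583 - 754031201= 200421382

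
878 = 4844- 3966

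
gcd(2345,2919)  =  7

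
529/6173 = 529/6173 = 0.09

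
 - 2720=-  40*68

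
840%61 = 47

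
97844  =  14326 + 83518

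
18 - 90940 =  - 90922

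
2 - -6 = 8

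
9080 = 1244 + 7836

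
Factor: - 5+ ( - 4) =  - 3^2= -9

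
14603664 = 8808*1658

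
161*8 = 1288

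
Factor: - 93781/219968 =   -  191/448 = - 2^(-6)*7^ (-1) * 191^1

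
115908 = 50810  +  65098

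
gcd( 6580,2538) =94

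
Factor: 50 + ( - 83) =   -  33 = - 3^1 * 11^1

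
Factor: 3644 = 2^2*911^1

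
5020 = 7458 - 2438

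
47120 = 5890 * 8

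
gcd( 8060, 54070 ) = 10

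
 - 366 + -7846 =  - 8212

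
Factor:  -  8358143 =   -  8358143^1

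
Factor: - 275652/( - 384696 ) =2^( - 1)* 3^(-1 )*19^1 * 31^1*137^( - 1 ) = 589/822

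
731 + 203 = 934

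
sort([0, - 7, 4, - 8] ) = [ - 8, - 7, 0, 4]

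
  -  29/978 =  - 1+949/978= - 0.03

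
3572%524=428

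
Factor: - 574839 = - 3^2*23^1*2777^1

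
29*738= 21402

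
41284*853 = 35215252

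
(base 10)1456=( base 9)1887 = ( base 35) 16l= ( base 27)1QP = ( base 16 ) 5b0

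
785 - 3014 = -2229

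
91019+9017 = 100036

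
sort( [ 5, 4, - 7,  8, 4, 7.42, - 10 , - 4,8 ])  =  [ - 10, - 7, - 4, 4, 4,5 , 7.42, 8, 8]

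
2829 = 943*3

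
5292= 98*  54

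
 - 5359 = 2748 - 8107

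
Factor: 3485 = 5^1  *17^1*41^1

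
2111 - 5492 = -3381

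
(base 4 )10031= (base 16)10d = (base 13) 179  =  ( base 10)269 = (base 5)2034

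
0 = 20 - 20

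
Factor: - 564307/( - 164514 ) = 2^( - 1)*3^ (-1 )*7^(- 1 )*3917^( - 1 ) * 564307^1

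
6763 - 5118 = 1645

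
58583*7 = 410081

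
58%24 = 10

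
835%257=64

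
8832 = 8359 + 473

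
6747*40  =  269880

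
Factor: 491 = 491^1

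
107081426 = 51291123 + 55790303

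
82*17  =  1394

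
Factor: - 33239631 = -3^1*89^1*124493^1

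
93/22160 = 93/22160  =  0.00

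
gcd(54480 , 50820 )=60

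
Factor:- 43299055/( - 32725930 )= 2^ (-1)*113^ (  -  1)*28961^( - 1 )*8659811^1 = 8659811/6545186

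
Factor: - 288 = -2^5*3^2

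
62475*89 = 5560275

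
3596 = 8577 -4981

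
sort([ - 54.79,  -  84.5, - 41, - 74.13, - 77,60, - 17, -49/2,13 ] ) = [ - 84.5 , - 77, - 74.13, - 54.79 , -41, - 49/2, - 17,13,60] 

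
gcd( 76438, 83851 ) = 1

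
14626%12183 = 2443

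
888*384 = 340992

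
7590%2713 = 2164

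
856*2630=2251280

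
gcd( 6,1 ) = 1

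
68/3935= 68/3935 = 0.02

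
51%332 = 51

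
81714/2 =40857 = 40857.00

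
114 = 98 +16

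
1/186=1/186=0.01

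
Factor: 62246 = 2^1*31123^1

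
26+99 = 125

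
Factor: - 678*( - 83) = 2^1 * 3^1 * 83^1*113^1 = 56274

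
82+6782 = 6864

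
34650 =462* 75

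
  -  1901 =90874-92775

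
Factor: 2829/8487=3^( - 1) = 1/3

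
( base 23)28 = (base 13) 42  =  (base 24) 26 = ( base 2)110110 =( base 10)54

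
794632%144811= 70577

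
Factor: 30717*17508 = 2^2*3^3*1459^1 *3413^1=537793236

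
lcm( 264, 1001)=24024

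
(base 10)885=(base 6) 4033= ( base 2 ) 1101110101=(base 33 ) QR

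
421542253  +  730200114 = 1151742367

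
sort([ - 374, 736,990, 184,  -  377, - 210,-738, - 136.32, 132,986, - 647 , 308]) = [ - 738, - 647, - 377,  -  374,-210,-136.32, 132, 184, 308, 736, 986, 990]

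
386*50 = 19300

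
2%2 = 0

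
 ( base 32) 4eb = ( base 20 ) B7F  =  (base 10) 4555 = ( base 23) 8E1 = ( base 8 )10713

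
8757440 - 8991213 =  - 233773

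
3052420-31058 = 3021362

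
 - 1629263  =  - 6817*239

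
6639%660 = 39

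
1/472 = 1/472 = 0.00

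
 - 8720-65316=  - 74036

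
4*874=3496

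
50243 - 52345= -2102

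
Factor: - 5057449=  -17^1*61^1 * 4877^1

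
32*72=2304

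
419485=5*83897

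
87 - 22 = 65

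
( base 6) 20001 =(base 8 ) 5041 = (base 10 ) 2593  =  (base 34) 289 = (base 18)801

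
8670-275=8395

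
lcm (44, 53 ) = 2332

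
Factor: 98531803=179^1*550457^1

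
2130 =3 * 710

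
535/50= 10 + 7/10 = 10.70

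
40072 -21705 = 18367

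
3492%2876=616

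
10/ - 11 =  - 1+1/11 = - 0.91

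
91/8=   11 + 3/8 = 11.38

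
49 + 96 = 145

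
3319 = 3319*1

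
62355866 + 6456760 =68812626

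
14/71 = 14/71 = 0.20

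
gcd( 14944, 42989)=1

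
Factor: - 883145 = -5^1*176629^1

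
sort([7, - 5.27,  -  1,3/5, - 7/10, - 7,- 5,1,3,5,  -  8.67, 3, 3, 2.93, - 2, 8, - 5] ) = [ - 8.67, - 7, - 5.27,-5,-5, - 2,-1,-7/10, 3/5, 1 , 2.93,  3, 3,  3,5, 7, 8 ] 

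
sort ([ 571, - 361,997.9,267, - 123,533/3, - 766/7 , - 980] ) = [ - 980,-361, - 123,-766/7,533/3,267,571,997.9 ]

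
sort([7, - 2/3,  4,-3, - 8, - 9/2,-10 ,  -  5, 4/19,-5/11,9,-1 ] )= [-10, - 8,-5,-9/2,-3,-1 , -2/3 , - 5/11,4/19, 4,7, 9 ]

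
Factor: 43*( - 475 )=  - 20425 = - 5^2*19^1*43^1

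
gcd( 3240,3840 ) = 120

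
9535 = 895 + 8640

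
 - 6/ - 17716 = 3/8858 = 0.00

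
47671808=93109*512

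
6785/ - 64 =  - 6785/64 = - 106.02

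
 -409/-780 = 409/780 = 0.52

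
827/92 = 8 +91/92 = 8.99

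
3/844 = 3/844 = 0.00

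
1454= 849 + 605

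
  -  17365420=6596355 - 23961775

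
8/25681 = 8/25681  =  0.00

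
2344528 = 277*8464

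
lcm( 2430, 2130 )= 172530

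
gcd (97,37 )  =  1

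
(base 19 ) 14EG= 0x2189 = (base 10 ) 8585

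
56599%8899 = 3205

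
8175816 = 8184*999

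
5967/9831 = 1989/3277 = 0.61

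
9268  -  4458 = 4810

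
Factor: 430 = 2^1*5^1*43^1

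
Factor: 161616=2^4*3^1*7^1 * 13^1*37^1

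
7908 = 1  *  7908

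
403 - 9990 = - 9587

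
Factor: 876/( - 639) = - 2^2*3^( - 1)*71^ ( - 1)*73^1 = - 292/213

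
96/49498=48/24749 = 0.00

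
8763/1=8763 = 8763.00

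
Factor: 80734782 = 2^1 * 3^1*29^1*463993^1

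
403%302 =101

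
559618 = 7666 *73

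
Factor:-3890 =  - 2^1*5^1*389^1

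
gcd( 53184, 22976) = 64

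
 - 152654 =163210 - 315864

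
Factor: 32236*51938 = 2^3 * 8059^1*25969^1=1674273368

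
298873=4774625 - 4475752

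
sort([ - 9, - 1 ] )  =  [ - 9, - 1 ] 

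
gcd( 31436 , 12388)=4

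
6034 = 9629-3595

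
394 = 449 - 55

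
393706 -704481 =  - 310775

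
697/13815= 697/13815 = 0.05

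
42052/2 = 21026 =21026.00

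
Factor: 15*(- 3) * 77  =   - 3465 = - 3^2*5^1 * 7^1*11^1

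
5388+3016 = 8404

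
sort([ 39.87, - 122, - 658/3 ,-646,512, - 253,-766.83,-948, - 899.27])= [  -  948, - 899.27, - 766.83,-646, - 253, - 658/3,-122,39.87,512]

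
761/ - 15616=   -1 + 14855/15616 = - 0.05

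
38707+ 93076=131783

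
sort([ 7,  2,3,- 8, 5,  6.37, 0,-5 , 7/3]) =[ - 8, - 5, 0, 2, 7/3,3,5, 6.37,  7 ] 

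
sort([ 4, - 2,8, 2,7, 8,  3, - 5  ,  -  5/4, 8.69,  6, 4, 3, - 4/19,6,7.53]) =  [  -  5,  -  2, - 5/4,- 4/19,2,3,3,4, 4, 6,6, 7, 7.53,8, 8, 8.69] 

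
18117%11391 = 6726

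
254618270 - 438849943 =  - 184231673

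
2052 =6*342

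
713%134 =43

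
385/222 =385/222 = 1.73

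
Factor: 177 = 3^1*59^1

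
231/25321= 231/25321 = 0.01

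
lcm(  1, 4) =4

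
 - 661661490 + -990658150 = -1652319640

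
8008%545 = 378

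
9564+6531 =16095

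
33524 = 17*1972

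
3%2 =1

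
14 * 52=728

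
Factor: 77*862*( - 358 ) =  - 23761892 = - 2^2*7^1*11^1*179^1*431^1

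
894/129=298/43 = 6.93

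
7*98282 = 687974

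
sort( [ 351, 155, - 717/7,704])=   [-717/7, 155,351,704 ]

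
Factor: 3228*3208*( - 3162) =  - 2^6*3^2*17^1*31^1*269^1*  401^1 =- 32743850688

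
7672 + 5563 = 13235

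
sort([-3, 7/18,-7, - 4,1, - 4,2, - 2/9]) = [ - 7, - 4, - 4, - 3 , - 2/9,7/18, 1,  2]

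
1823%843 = 137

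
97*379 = 36763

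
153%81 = 72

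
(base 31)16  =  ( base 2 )100101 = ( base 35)12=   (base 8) 45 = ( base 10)37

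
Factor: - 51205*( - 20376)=1043353080 = 2^3*3^2*5^1*7^2*11^1*19^1*283^1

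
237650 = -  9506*(-25 ) 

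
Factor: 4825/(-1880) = -2^( - 3 )*5^1 * 47^( -1 ) * 193^1 = - 965/376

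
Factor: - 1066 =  - 2^1*13^1*41^1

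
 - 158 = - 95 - 63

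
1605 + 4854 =6459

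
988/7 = 141 + 1/7 = 141.14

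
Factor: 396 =2^2 * 3^2*11^1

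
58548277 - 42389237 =16159040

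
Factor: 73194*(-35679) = -2611488726 = - 2^1*3^2*7^1*11^1*1109^1 * 1699^1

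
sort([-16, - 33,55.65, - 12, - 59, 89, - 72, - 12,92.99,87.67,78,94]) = [ - 72, - 59, - 33, - 16, - 12,  -  12,55.65,78,87.67 , 89,92.99,94]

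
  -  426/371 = -2+316/371  =  -1.15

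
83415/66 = 1263+19/22 = 1263.86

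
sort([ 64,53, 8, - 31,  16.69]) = [- 31,8,  16.69, 53,64 ]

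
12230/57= 12230/57 = 214.56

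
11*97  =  1067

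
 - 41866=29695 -71561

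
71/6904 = 71/6904 = 0.01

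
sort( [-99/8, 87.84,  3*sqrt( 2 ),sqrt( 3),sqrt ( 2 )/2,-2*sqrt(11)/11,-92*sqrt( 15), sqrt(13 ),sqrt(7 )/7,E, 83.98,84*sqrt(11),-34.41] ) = [-92*sqrt( 15 ), - 34.41,-99/8, - 2*sqrt(11)/11,sqrt(7)/7,sqrt(2 )/2,sqrt(3),E,sqrt( 13), 3*sqrt(2),83.98,87.84, 84*sqrt(11 ) ]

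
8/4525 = 8/4525 = 0.00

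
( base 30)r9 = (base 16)333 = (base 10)819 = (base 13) 4b0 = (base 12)583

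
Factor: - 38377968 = -2^4*3^1*41^1*19501^1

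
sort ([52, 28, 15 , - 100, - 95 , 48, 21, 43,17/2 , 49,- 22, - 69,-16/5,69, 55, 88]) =[ - 100, - 95, - 69, -22, - 16/5, 17/2 , 15 , 21,  28, 43,48, 49, 52, 55,  69, 88 ]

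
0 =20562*0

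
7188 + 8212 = 15400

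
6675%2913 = 849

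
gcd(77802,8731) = 1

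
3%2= 1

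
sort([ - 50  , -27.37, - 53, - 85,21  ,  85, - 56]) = [ - 85, - 56,-53 , - 50, - 27.37, 21, 85]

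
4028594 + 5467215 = 9495809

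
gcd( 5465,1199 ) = 1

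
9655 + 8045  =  17700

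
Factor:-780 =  - 2^2*3^1*5^1*13^1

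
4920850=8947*550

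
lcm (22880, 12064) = 663520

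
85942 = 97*886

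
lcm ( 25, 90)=450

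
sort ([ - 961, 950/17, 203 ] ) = [ - 961,950/17, 203]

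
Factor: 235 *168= 39480=2^3 * 3^1*5^1*7^1*47^1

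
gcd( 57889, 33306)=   793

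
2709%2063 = 646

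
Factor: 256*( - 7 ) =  - 2^8 * 7^1 = - 1792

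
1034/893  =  1 + 3/19 = 1.16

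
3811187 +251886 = 4063073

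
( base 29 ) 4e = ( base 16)82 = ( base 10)130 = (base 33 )3v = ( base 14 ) 94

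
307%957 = 307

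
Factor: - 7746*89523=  - 693445158 = - 2^1*3^3*7^3*29^1*1291^1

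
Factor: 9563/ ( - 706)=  - 2^( - 1)*73^1 * 131^1*353^( - 1 )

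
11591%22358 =11591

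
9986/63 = 158+32/63= 158.51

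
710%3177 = 710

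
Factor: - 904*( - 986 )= 2^4*17^1 * 29^1*113^1 = 891344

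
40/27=1 + 13/27 = 1.48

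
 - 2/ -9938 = 1/4969 = 0.00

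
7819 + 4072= 11891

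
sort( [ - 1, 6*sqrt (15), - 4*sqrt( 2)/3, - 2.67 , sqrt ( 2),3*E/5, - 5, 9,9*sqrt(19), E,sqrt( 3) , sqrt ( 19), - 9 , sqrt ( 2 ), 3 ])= [ - 9, - 5 , - 2.67, - 4*sqrt( 2)/3, - 1,  sqrt(2 ), sqrt(2),  3*E/5,sqrt( 3 ),E, 3,sqrt( 19), 9,6*sqrt( 15 ),9*sqrt(19) ]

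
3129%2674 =455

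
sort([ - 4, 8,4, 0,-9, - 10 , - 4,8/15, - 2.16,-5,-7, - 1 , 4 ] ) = [ - 10, - 9, - 7, - 5, - 4, - 4 ,-2.16,- 1,0,8/15, 4,  4,8 ]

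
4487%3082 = 1405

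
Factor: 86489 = 13^1*6653^1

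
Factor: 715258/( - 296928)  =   - 357629/148464 = -2^( - 4)*3^(-2)*17^1*109^1*193^1 * 1031^(-1) 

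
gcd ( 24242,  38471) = 527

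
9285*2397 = 22256145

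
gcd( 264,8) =8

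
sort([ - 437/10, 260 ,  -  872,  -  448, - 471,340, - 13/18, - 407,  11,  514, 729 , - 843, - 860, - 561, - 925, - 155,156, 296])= [-925, - 872, - 860, - 843, - 561 ,- 471 ,-448, - 407, - 155, -437/10,  -  13/18, 11,  156,260, 296,340, 514, 729]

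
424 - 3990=-3566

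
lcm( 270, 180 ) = 540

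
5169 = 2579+2590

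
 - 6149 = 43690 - 49839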